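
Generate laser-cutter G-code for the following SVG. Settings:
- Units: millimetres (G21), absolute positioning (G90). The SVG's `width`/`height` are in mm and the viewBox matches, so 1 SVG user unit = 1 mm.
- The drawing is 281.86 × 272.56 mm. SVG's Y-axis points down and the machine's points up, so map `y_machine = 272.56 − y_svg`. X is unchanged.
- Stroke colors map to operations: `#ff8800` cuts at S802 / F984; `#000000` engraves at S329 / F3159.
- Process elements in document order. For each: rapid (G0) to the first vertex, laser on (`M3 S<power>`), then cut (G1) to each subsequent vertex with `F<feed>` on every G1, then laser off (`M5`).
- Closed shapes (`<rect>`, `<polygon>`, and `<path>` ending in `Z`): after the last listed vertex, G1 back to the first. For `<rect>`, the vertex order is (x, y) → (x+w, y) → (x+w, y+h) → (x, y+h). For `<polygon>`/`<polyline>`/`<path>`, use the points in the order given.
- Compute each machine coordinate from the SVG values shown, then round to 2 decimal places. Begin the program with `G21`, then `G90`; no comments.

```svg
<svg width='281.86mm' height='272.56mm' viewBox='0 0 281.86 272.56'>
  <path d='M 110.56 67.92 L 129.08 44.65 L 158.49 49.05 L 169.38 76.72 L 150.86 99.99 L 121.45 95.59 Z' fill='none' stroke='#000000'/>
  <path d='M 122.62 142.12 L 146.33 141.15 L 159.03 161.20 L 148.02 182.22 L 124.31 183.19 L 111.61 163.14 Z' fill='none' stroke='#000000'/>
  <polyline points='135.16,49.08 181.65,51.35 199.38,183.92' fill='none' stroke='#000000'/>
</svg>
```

G21
G90
G0 X110.56 Y204.64
M3 S329
G1 X129.08 Y227.91 F3159
G1 X158.49 Y223.51 F3159
G1 X169.38 Y195.84 F3159
G1 X150.86 Y172.57 F3159
G1 X121.45 Y176.97 F3159
G1 X110.56 Y204.64 F3159
M5
G0 X122.62 Y130.44
M3 S329
G1 X146.33 Y131.41 F3159
G1 X159.03 Y111.36 F3159
G1 X148.02 Y90.34 F3159
G1 X124.31 Y89.37 F3159
G1 X111.61 Y109.42 F3159
G1 X122.62 Y130.44 F3159
M5
G0 X135.16 Y223.48
M3 S329
G1 X181.65 Y221.21 F3159
G1 X199.38 Y88.64 F3159
M5

1 u = 1 mm; y_m = 272.56 − y.

[1] `<path>` regular polygon, #000000→engrave S329 F3159: (110.56,204.64) → (129.08,227.91) → (158.49,223.51) → (169.38,195.84) → (150.86,172.57) → (121.45,176.97) → (110.56,204.64) (closed)

[2] `<path>` regular polygon, #000000→engrave S329 F3159: (122.62,130.44) → (146.33,131.41) → (159.03,111.36) → (148.02,90.34) → (124.31,89.37) → (111.61,109.42) → (122.62,130.44) (closed)

[3] `<polyline>` open polyline, #000000→engrave S329 F3159: (135.16,223.48) → (181.65,221.21) → (199.38,88.64)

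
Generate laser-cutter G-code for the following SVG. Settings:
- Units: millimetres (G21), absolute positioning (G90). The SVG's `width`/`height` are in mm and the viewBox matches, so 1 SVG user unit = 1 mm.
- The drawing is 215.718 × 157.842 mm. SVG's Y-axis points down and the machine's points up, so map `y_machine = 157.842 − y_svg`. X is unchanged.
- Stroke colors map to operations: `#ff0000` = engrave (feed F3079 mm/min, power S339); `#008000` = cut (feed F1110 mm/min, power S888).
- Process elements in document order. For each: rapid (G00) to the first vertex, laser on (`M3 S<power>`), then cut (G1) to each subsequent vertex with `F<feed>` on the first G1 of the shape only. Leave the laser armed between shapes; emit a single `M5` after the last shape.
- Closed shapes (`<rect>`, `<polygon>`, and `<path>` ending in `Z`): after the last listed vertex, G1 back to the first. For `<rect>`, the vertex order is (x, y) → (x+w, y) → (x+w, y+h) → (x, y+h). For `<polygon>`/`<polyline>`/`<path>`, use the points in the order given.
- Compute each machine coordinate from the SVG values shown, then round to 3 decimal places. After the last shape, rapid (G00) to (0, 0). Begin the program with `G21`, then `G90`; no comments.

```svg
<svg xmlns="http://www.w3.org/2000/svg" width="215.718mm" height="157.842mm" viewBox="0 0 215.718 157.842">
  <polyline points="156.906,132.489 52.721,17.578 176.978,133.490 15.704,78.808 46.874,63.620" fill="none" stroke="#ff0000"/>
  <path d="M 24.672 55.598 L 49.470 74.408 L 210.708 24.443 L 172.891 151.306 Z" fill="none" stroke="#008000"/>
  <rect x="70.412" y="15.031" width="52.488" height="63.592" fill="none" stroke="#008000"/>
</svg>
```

G21
G90
G00 X156.906 Y25.353
M3 S339
G1 X52.721 Y140.264 F3079
G1 X176.978 Y24.352
G1 X15.704 Y79.034
G1 X46.874 Y94.222
G00 X24.672 Y102.244
M3 S888
G1 X49.470 Y83.434 F1110
G1 X210.708 Y133.399
G1 X172.891 Y6.536
G1 X24.672 Y102.244
G00 X70.412 Y142.811
M3 S888
G1 X122.900 Y142.811 F1110
G1 X122.900 Y79.219
G1 X70.412 Y79.219
G1 X70.412 Y142.811
M5
G00 X0.000 Y0.000

viewBox `0 0 215.718 157.842` with mm width/height → 1 unit = 1 mm. Flip: y_m = 157.842 − y_svg.

**Shape 1** — `<polyline>` open polyline, stroke `#ff0000` → engrave (S339, F3079). Machine vertices: (156.906,25.353) → (52.721,140.264) → (176.978,24.352) → (15.704,79.034) → (46.874,94.222). Open path.

**Shape 2** — `<path>` closed polygon, stroke `#008000` → cut (S888, F1110). Machine vertices: (24.672,102.244) → (49.470,83.434) → (210.708,133.399) → (172.891,6.536) → (24.672,102.244). Closed: final G1 returns to the first vertex.

**Shape 3** — `<rect>` rectangle, stroke `#008000` → cut (S888, F1110). Machine vertices: (70.412,142.811) → (122.900,142.811) → (122.900,79.219) → (70.412,79.219) → (70.412,142.811). Closed: final G1 returns to the first vertex.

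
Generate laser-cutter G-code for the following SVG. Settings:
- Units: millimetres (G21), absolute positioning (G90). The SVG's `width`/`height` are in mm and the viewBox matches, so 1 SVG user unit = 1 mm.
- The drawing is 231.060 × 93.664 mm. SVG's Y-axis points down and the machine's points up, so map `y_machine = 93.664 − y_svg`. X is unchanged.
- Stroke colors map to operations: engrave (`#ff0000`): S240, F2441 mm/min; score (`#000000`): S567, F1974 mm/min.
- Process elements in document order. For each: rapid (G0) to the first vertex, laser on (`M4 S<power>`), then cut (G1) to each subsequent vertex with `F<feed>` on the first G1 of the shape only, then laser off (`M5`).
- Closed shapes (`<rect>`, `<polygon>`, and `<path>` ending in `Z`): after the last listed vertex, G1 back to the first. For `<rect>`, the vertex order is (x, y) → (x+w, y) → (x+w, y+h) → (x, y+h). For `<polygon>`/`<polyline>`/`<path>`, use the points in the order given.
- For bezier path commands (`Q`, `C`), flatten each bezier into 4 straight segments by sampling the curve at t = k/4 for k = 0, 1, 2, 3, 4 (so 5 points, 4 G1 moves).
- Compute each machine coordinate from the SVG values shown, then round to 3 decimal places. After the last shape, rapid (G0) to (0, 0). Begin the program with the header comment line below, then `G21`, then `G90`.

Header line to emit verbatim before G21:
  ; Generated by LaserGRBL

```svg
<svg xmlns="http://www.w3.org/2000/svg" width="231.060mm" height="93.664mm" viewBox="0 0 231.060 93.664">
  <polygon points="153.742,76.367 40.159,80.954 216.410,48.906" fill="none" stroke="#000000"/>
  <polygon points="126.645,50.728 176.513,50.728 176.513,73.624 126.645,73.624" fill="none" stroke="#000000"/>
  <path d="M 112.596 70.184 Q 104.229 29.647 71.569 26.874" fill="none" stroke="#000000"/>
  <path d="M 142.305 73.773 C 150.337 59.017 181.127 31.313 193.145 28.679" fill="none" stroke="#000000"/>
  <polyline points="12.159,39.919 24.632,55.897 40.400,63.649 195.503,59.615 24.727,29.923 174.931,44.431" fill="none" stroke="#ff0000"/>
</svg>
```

viewBox `0 0 231.060 93.664` with mm width/height → 1 unit = 1 mm. Flip: y_m = 93.664 − y_svg.

**Shape 1** — `<polygon>` closed polygon, stroke `#000000` → score (S567, F1974). Machine vertices: (153.742,17.297) → (40.159,12.710) → (216.410,44.758) → (153.742,17.297). Closed: final G1 returns to the first vertex.

**Shape 2** — `<polygon>` rectangle, stroke `#000000` → score (S567, F1974). Machine vertices: (126.645,42.936) → (176.513,42.936) → (176.513,20.040) → (126.645,20.040) → (126.645,42.936). Closed: final G1 returns to the first vertex.

**Shape 3** — `<path>` quadratic bezier, stroke `#000000` → score (S567, F1974). Control points (SVG): P0=(112.596,70.184), P1=(104.229,29.647), P2=(71.569,26.874); sampled at t=k/4. Machine vertices: (112.596,23.480) → (106.894,41.388) → (98.156,54.576) → (86.381,63.043) → (71.569,66.790). Open path.

**Shape 4** — `<path>` cubic bezier, stroke `#000000` → score (S567, F1974). Control points (SVG): P0=(142.305,73.773), P1=(150.337,59.017), P2=(181.127,31.313), P3=(193.145,28.679); sampled at t=k/4. Machine vertices: (142.305,19.891) → (151.947,32.792) → (166.230,46.984) → (181.261,58.903) → (193.145,64.985). Open path.

**Shape 5** — `<polyline>` open polyline, stroke `#ff0000` → engrave (S240, F2441). Machine vertices: (12.159,53.745) → (24.632,37.767) → (40.400,30.015) → (195.503,34.049) → (24.727,63.741) → (174.931,49.233). Open path.

; Generated by LaserGRBL
G21
G90
G0 X153.742 Y17.297
M4 S567
G1 X40.159 Y12.710 F1974
G1 X216.410 Y44.758
G1 X153.742 Y17.297
M5
G0 X126.645 Y42.936
M4 S567
G1 X176.513 Y42.936 F1974
G1 X176.513 Y20.040
G1 X126.645 Y20.040
G1 X126.645 Y42.936
M5
G0 X112.596 Y23.480
M4 S567
G1 X106.894 Y41.388 F1974
G1 X98.156 Y54.576
G1 X86.381 Y63.043
G1 X71.569 Y66.790
M5
G0 X142.305 Y19.891
M4 S567
G1 X151.947 Y32.792 F1974
G1 X166.230 Y46.984
G1 X181.261 Y58.903
G1 X193.145 Y64.985
M5
G0 X12.159 Y53.745
M4 S240
G1 X24.632 Y37.767 F2441
G1 X40.400 Y30.015
G1 X195.503 Y34.049
G1 X24.727 Y63.741
G1 X174.931 Y49.233
M5
G0 X0.000 Y0.000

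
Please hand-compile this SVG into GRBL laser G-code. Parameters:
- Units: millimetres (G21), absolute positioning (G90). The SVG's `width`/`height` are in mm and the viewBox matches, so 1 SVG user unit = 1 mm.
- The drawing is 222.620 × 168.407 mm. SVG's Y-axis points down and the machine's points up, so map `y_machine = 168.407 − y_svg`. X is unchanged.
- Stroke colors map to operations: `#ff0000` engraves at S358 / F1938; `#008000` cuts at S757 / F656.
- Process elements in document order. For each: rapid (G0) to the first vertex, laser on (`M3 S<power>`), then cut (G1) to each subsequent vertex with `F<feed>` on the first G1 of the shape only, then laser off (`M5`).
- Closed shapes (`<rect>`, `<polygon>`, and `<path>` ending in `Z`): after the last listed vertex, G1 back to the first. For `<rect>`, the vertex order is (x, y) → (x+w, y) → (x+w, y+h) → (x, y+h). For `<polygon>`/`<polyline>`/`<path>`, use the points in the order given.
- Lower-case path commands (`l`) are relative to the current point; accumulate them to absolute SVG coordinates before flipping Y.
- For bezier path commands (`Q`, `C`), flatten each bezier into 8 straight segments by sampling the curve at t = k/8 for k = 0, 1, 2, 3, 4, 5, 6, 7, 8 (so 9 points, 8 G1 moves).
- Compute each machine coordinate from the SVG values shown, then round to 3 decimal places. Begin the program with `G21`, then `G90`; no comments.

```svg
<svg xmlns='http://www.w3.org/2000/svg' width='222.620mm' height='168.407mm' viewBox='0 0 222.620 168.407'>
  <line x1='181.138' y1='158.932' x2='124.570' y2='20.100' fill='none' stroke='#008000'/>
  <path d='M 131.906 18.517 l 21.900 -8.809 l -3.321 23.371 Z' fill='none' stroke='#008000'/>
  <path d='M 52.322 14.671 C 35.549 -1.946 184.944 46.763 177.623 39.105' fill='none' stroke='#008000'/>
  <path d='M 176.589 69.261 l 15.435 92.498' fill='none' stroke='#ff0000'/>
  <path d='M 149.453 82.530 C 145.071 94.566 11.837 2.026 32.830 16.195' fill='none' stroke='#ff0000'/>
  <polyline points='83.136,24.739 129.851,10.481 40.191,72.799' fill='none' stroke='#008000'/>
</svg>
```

viewBox `0 0 222.620 168.407` with mm width/height → 1 unit = 1 mm. Flip: y_m = 168.407 − y_svg.

**Shape 1** — `<line>` line segment, stroke `#008000` → cut (S757, F656). Machine vertices: (181.138,9.475) → (124.570,148.307). Open path.

**Shape 2** — `<path>` regular polygon, stroke `#008000` → cut (S757, F656). Machine vertices: (131.906,149.890) → (153.806,158.699) → (150.485,135.328) → (131.906,149.890). Closed: final G1 returns to the first vertex.

**Shape 3** — `<path>` cubic bezier, stroke `#008000` → cut (S757, F656). Control points (SVG): P0=(52.322,14.671), P1=(35.549,-1.946), P2=(184.944,46.763), P3=(177.623,39.105); sampled at t=k/8. Machine vertices: (52.322,153.736) → (53.191,157.143) → (65.854,155.852) → (86.527,151.288) → (111.428,144.879) → (136.772,138.049) → (158.775,132.226) → (173.653,128.835) → (177.623,129.302). Open path.

**Shape 4** — `<path>` line segment, stroke `#ff0000` → engrave (S358, F1938). Machine vertices: (176.589,99.146) → (192.024,6.648). Open path.

**Shape 5** — `<path>` cubic bezier, stroke `#ff0000` → engrave (S358, F1938). Control points (SVG): P0=(149.453,82.530), P1=(145.071,94.566), P2=(11.837,2.026), P3=(32.830,16.195); sampled at t=k/8. Machine vertices: (149.453,85.877) → (142.323,85.853) → (126.430,93.157) → (105.092,105.313) → (81.626,119.844) → (59.349,134.276) → (41.580,146.132) → (31.634,152.936) → (32.830,152.212). Open path.

**Shape 6** — `<polyline>` open polyline, stroke `#008000` → cut (S757, F656). Machine vertices: (83.136,143.668) → (129.851,157.926) → (40.191,95.608). Open path.

G21
G90
G0 X181.138 Y9.475
M3 S757
G1 X124.570 Y148.307 F656
M5
G0 X131.906 Y149.890
M3 S757
G1 X153.806 Y158.699 F656
G1 X150.485 Y135.328
G1 X131.906 Y149.890
M5
G0 X52.322 Y153.736
M3 S757
G1 X53.191 Y157.143 F656
G1 X65.854 Y155.852
G1 X86.527 Y151.288
G1 X111.428 Y144.879
G1 X136.772 Y138.049
G1 X158.775 Y132.226
G1 X173.653 Y128.835
G1 X177.623 Y129.302
M5
G0 X176.589 Y99.146
M3 S358
G1 X192.024 Y6.648 F1938
M5
G0 X149.453 Y85.877
M3 S358
G1 X142.323 Y85.853 F1938
G1 X126.430 Y93.157
G1 X105.092 Y105.313
G1 X81.626 Y119.844
G1 X59.349 Y134.276
G1 X41.580 Y146.132
G1 X31.634 Y152.936
G1 X32.830 Y152.212
M5
G0 X83.136 Y143.668
M3 S757
G1 X129.851 Y157.926 F656
G1 X40.191 Y95.608
M5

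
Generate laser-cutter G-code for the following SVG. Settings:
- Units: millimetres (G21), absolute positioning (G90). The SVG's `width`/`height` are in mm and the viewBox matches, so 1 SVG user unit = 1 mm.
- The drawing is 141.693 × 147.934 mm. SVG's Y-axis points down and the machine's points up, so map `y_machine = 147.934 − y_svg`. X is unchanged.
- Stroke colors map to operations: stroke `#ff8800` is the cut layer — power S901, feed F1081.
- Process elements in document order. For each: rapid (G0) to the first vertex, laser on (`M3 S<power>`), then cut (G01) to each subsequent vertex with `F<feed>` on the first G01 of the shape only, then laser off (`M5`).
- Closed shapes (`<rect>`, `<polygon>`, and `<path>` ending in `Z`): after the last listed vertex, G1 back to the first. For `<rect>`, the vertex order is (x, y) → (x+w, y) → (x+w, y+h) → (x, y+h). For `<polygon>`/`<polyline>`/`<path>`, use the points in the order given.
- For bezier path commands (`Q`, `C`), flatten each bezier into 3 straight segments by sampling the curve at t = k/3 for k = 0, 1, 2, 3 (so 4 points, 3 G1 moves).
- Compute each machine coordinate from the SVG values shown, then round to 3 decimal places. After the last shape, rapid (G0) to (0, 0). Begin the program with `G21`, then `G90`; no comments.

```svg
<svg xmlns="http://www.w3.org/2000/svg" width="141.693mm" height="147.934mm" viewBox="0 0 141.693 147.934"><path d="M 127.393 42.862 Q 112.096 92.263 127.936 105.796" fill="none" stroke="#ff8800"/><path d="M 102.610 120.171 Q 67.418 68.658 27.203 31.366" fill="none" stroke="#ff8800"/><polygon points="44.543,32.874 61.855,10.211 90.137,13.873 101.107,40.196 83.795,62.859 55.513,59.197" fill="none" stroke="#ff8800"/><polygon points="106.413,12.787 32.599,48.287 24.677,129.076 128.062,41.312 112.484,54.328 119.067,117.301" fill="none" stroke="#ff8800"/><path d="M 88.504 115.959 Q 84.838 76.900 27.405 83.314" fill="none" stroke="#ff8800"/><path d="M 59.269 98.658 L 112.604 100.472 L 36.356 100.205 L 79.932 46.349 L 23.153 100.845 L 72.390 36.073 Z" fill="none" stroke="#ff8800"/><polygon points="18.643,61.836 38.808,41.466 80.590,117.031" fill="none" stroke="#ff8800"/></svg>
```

G21
G90
G0 X127.393 Y105.072
M3 S901
G01 X120.655 Y76.123 F1081
G01 X120.836 Y55.145
G01 X127.936 Y42.138
M5
G0 X102.610 Y27.763
M3 S901
G01 X78.591 Y60.525 F1081
G01 X53.455 Y90.127
G01 X27.203 Y116.568
M5
G0 X44.543 Y115.060
M3 S901
G01 X61.855 Y137.723 F1081
G01 X90.137 Y134.061
G01 X101.107 Y107.738
G01 X83.795 Y85.075
G01 X55.513 Y88.737
G01 X44.543 Y115.060
M5
G0 X106.413 Y135.147
M3 S901
G01 X32.599 Y99.647 F1081
G01 X24.677 Y18.858
G01 X128.062 Y106.622
G01 X112.484 Y93.606
G01 X119.067 Y30.633
G01 X106.413 Y135.147
M5
G0 X88.504 Y31.975
M3 S901
G01 X80.086 Y52.962 F1081
G01 X59.720 Y63.843
G01 X27.405 Y64.620
M5
G0 X59.269 Y49.276
M3 S901
G01 X112.604 Y47.462 F1081
G01 X36.356 Y47.729
G01 X79.932 Y101.585
G01 X23.153 Y47.089
G01 X72.390 Y111.861
G01 X59.269 Y49.276
M5
G0 X18.643 Y86.098
M3 S901
G01 X38.808 Y106.468 F1081
G01 X80.590 Y30.903
G01 X18.643 Y86.098
M5
G0 X0.000 Y0.000

Since the viewBox matches the mm dimensions, user units are millimetres directly. The only transform is the Y-flip y_m = 147.934 − y_svg.

Shape 1 is a quadratic bezier drawn with `<path>`. Its stroke #ff8800 means cut at S901, F1081. After flipping Y the toolpath is (127.393,105.072) → (120.655,76.123) → (120.836,55.145) → (127.936,42.138).

Shape 2 is a quadratic bezier drawn with `<path>`. Its stroke #ff8800 means cut at S901, F1081. After flipping Y the toolpath is (102.610,27.763) → (78.591,60.525) → (53.455,90.127) → (27.203,116.568).

Shape 3 is a regular polygon drawn with `<polygon>`. Its stroke #ff8800 means cut at S901, F1081. After flipping Y the toolpath is (44.543,115.060) → (61.855,137.723) → (90.137,134.061) → (101.107,107.738) → (83.795,85.075) → (55.513,88.737) → (44.543,115.060), returning to the start.

Shape 4 is a closed polygon drawn with `<polygon>`. Its stroke #ff8800 means cut at S901, F1081. After flipping Y the toolpath is (106.413,135.147) → (32.599,99.647) → (24.677,18.858) → (128.062,106.622) → (112.484,93.606) → (119.067,30.633) → (106.413,135.147), returning to the start.

Shape 5 is a quadratic bezier drawn with `<path>`. Its stroke #ff8800 means cut at S901, F1081. After flipping Y the toolpath is (88.504,31.975) → (80.086,52.962) → (59.720,63.843) → (27.405,64.620).

Shape 6 is a closed polygon drawn with `<path>`. Its stroke #ff8800 means cut at S901, F1081. After flipping Y the toolpath is (59.269,49.276) → (112.604,47.462) → (36.356,47.729) → (79.932,101.585) → (23.153,47.089) → (72.390,111.861) → (59.269,49.276), returning to the start.

Shape 7 is a closed polygon drawn with `<polygon>`. Its stroke #ff8800 means cut at S901, F1081. After flipping Y the toolpath is (18.643,86.098) → (38.808,106.468) → (80.590,30.903) → (18.643,86.098), returning to the start.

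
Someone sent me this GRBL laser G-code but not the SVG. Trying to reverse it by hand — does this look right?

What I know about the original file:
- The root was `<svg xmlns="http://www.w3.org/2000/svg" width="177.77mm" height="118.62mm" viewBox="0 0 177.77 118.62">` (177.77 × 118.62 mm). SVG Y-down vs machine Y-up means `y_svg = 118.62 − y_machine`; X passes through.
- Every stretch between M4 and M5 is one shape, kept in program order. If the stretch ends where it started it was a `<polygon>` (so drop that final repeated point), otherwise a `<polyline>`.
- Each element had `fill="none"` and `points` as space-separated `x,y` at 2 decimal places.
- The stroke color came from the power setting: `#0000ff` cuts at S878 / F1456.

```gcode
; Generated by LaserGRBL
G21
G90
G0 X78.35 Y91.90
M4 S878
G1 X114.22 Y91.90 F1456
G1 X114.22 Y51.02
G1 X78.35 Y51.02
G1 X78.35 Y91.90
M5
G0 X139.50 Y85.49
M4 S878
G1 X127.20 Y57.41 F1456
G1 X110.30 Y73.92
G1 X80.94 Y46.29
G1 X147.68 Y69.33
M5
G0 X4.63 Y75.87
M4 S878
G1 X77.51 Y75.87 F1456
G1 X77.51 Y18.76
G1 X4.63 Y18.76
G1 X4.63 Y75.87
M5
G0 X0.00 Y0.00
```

Each laser-on run becomes one SVG element. Flip Y back into SVG space with y_svg = 118.62 − y_machine. Every run uses S878, so all elements get stroke `#0000ff` (cut).

Run 1: The run returns to its start, so emit a `<polygon>` with points (Y-flipped): 78.35,26.72 114.22,26.72 114.22,67.60 78.35,67.60.

Run 2: The run is open, so emit a `<polyline>` with points (Y-flipped): 139.50,33.13 127.20,61.21 110.30,44.70 80.94,72.33 147.68,49.29.

Run 3: The run returns to its start, so emit a `<polygon>` with points (Y-flipped): 4.63,42.75 77.51,42.75 77.51,99.86 4.63,99.86.

<svg xmlns="http://www.w3.org/2000/svg" width="177.77mm" height="118.62mm" viewBox="0 0 177.77 118.62">
  <polygon points="78.35,26.72 114.22,26.72 114.22,67.60 78.35,67.60" fill="none" stroke="#0000ff"/>
  <polyline points="139.50,33.13 127.20,61.21 110.30,44.70 80.94,72.33 147.68,49.29" fill="none" stroke="#0000ff"/>
  <polygon points="4.63,42.75 77.51,42.75 77.51,99.86 4.63,99.86" fill="none" stroke="#0000ff"/>
</svg>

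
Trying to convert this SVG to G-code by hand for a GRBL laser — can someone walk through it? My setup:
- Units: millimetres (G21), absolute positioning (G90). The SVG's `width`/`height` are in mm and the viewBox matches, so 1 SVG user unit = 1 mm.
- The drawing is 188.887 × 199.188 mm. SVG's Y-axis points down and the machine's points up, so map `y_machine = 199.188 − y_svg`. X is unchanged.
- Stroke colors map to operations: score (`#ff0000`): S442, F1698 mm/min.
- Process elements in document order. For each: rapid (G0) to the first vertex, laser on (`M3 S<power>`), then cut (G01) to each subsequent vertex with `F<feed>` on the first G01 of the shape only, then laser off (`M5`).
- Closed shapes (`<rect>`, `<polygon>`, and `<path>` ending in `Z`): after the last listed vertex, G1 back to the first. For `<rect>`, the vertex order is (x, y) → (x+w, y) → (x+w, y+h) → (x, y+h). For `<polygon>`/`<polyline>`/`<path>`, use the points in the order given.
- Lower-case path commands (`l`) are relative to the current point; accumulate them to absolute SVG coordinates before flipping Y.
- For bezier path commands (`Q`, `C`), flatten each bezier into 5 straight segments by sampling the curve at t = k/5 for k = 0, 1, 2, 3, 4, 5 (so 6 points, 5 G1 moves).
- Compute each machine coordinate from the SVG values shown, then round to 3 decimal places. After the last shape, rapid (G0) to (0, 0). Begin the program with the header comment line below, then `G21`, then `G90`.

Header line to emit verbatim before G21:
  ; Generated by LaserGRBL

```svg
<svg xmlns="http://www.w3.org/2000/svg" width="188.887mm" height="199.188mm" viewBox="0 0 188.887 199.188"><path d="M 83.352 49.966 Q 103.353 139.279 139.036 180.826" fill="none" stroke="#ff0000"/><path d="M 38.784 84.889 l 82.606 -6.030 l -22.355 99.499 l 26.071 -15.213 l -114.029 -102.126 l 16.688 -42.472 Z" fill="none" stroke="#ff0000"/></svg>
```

Since the viewBox matches the mm dimensions, user units are millimetres directly. The only transform is the Y-flip y_m = 199.188 − y_svg.

Shape 1 is a quadratic bezier drawn with `<path>`. Its stroke #ff0000 means score at S442, F1698. After flipping Y the toolpath is (83.352,149.222) → (91.980,115.407) → (101.862,85.414) → (112.999,59.242) → (125.390,36.891) → (139.036,18.362).

Shape 2 is a closed polygon drawn with `<path>`. Its stroke #ff0000 means score at S442, F1698. After flipping Y the toolpath is (38.784,114.299) → (121.390,120.329) → (99.035,20.830) → (125.106,36.043) → (11.077,138.169) → (27.765,180.641) → (38.784,114.299), returning to the start.

; Generated by LaserGRBL
G21
G90
G0 X83.352 Y149.222
M3 S442
G01 X91.980 Y115.407 F1698
G01 X101.862 Y85.414
G01 X112.999 Y59.242
G01 X125.390 Y36.891
G01 X139.036 Y18.362
M5
G0 X38.784 Y114.299
M3 S442
G01 X121.390 Y120.329 F1698
G01 X99.035 Y20.830
G01 X125.106 Y36.043
G01 X11.077 Y138.169
G01 X27.765 Y180.641
G01 X38.784 Y114.299
M5
G0 X0.000 Y0.000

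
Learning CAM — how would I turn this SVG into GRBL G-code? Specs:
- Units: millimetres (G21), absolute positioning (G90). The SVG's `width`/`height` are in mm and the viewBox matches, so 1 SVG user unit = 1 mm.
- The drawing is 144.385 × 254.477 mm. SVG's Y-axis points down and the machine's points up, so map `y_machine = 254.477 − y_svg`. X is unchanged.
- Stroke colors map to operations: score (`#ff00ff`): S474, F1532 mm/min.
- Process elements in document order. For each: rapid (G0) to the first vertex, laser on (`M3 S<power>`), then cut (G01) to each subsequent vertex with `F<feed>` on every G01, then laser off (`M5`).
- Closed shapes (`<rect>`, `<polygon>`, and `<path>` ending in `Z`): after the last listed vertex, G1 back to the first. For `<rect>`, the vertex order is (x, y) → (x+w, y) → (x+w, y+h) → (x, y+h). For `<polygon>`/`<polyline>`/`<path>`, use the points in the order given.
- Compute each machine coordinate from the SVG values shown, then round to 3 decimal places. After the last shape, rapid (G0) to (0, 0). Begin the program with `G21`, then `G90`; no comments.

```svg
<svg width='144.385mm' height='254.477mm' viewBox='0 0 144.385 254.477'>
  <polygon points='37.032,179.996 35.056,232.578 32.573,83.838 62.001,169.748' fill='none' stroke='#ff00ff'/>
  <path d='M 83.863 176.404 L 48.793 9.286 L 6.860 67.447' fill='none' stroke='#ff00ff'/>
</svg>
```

1 u = 1 mm; y_m = 254.477 − y.

[1] `<polygon>` closed polygon, #ff00ff→score S474 F1532: (37.032,74.481) → (35.056,21.899) → (32.573,170.639) → (62.001,84.729) → (37.032,74.481) (closed)

[2] `<path>` open polyline, #ff00ff→score S474 F1532: (83.863,78.073) → (48.793,245.191) → (6.860,187.030)

G21
G90
G0 X37.032 Y74.481
M3 S474
G01 X35.056 Y21.899 F1532
G01 X32.573 Y170.639 F1532
G01 X62.001 Y84.729 F1532
G01 X37.032 Y74.481 F1532
M5
G0 X83.863 Y78.073
M3 S474
G01 X48.793 Y245.191 F1532
G01 X6.860 Y187.030 F1532
M5
G0 X0.000 Y0.000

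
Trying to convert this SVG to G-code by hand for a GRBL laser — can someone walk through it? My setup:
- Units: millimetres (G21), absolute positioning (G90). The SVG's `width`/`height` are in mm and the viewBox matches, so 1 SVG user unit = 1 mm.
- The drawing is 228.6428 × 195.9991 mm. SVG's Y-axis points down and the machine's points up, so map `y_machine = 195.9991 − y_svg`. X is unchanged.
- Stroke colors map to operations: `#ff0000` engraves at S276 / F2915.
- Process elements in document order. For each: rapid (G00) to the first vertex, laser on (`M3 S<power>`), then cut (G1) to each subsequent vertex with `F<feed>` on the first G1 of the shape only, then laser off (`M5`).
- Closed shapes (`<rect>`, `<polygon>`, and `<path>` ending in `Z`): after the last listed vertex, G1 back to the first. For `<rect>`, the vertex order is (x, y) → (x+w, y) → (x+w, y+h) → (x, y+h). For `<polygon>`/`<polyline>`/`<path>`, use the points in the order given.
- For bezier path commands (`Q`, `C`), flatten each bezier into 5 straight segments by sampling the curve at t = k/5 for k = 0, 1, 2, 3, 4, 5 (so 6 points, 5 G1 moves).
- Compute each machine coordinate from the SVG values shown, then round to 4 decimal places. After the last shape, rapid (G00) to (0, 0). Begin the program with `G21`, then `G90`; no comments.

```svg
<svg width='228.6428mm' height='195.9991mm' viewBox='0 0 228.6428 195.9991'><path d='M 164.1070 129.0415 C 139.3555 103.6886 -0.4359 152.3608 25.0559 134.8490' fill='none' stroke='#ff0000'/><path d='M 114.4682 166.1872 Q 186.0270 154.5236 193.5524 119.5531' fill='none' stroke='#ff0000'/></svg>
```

G21
G90
G00 X164.1070 Y66.9576
M3 S276
G1 X137.6939 Y74.4080 F2915
G1 X97.1267 Y70.8224
G1 X55.8610 Y62.9309
G1 X27.3522 Y57.4634
G1 X25.0559 Y61.1501
M5
G00 X114.4682 Y29.8119
M3 S276
G1 X140.5304 Y35.4096 F2915
G1 X161.4699 Y42.8719
G1 X177.2867 Y52.1987
G1 X187.9809 Y63.3901
G1 X193.5524 Y76.4460
M5
G00 X0.0000 Y0.0000

Since the viewBox matches the mm dimensions, user units are millimetres directly. The only transform is the Y-flip y_m = 195.9991 − y_svg.

Shape 1 is a cubic bezier drawn with `<path>`. Its stroke #ff0000 means engrave at S276, F2915. After flipping Y the toolpath is (164.1070,66.9576) → (137.6939,74.4080) → (97.1267,70.8224) → (55.8610,62.9309) → (27.3522,57.4634) → (25.0559,61.1501).

Shape 2 is a quadratic bezier drawn with `<path>`. Its stroke #ff0000 means engrave at S276, F2915. After flipping Y the toolpath is (114.4682,29.8119) → (140.5304,35.4096) → (161.4699,42.8719) → (177.2867,52.1987) → (187.9809,63.3901) → (193.5524,76.4460).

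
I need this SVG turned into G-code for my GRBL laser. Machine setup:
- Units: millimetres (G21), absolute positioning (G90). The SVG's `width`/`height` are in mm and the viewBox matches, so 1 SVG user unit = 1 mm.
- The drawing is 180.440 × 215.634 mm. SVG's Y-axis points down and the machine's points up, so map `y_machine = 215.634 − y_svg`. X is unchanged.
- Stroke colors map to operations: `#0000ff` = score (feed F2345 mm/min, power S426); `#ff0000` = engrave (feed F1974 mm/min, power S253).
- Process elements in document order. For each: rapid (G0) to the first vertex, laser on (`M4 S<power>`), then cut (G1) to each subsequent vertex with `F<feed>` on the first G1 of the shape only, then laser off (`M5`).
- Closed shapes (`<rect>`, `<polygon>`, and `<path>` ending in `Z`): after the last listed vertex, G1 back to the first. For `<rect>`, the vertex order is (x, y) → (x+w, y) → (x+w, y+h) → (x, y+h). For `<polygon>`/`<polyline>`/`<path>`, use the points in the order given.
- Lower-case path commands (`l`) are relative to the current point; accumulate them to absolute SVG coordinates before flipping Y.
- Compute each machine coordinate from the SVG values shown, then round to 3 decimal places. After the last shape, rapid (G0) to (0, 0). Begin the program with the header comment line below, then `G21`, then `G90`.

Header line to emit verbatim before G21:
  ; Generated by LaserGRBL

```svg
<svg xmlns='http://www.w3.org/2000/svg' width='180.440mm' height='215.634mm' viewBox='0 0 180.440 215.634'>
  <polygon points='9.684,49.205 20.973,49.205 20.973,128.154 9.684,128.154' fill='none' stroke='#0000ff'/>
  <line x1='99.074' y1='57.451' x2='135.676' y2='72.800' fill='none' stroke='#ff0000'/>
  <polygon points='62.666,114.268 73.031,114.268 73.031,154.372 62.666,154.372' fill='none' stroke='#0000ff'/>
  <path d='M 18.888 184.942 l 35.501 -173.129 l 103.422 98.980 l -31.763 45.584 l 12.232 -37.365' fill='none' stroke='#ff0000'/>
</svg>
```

; Generated by LaserGRBL
G21
G90
G0 X9.684 Y166.429
M4 S426
G1 X20.973 Y166.429 F2345
G1 X20.973 Y87.480
G1 X9.684 Y87.480
G1 X9.684 Y166.429
M5
G0 X99.074 Y158.183
M4 S253
G1 X135.676 Y142.834 F1974
M5
G0 X62.666 Y101.366
M4 S426
G1 X73.031 Y101.366 F2345
G1 X73.031 Y61.262
G1 X62.666 Y61.262
G1 X62.666 Y101.366
M5
G0 X18.888 Y30.692
M4 S253
G1 X54.389 Y203.821 F1974
G1 X157.811 Y104.841
G1 X126.048 Y59.257
G1 X138.280 Y96.622
M5
G0 X0.000 Y0.000

1 u = 1 mm; y_m = 215.634 − y.

[1] `<polygon>` rectangle, #0000ff→score S426 F2345: (9.684,166.429) → (20.973,166.429) → (20.973,87.480) → (9.684,87.480) → (9.684,166.429) (closed)

[2] `<line>` line segment, #ff0000→engrave S253 F1974: (99.074,158.183) → (135.676,142.834)

[3] `<polygon>` rectangle, #0000ff→score S426 F2345: (62.666,101.366) → (73.031,101.366) → (73.031,61.262) → (62.666,61.262) → (62.666,101.366) (closed)

[4] `<path>` open polyline, #ff0000→engrave S253 F1974: (18.888,30.692) → (54.389,203.821) → (157.811,104.841) → (126.048,59.257) → (138.280,96.622)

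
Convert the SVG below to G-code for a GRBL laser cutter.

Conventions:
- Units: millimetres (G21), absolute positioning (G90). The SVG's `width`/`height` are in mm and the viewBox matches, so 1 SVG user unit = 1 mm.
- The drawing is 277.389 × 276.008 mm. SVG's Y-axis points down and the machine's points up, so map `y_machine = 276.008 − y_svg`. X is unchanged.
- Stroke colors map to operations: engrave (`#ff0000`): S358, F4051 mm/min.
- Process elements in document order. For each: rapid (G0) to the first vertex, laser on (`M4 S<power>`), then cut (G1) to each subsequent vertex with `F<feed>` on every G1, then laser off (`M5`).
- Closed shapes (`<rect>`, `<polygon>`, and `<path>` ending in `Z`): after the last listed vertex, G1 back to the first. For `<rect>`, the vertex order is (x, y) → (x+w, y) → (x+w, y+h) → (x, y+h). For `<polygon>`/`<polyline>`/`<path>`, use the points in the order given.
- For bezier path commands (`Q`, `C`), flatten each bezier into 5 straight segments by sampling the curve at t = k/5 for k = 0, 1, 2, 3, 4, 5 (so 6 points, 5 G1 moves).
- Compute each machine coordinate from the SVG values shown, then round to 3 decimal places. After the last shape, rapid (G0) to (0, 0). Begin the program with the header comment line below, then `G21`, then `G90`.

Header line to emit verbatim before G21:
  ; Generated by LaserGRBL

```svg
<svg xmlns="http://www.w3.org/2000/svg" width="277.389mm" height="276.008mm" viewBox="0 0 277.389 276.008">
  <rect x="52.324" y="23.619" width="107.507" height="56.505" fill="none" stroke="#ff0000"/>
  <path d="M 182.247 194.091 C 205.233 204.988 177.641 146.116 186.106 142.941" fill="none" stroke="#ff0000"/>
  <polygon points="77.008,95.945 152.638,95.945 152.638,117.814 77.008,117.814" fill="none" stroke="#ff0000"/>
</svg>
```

; Generated by LaserGRBL
G21
G90
G0 X52.324 Y252.389
M4 S358
G1 X159.831 Y252.389 F4051
G1 X159.831 Y195.884 F4051
G1 X52.324 Y195.884 F4051
G1 X52.324 Y252.389 F4051
M5
G0 X182.247 Y81.917
M4 S358
G1 X190.662 Y82.747 F4051
G1 X191.097 Y94.300 F4051
G1 X187.711 Y110.552 F4051
G1 X184.661 Y125.482 F4051
G1 X186.106 Y133.067 F4051
M5
G0 X77.008 Y180.063
M4 S358
G1 X152.638 Y180.063 F4051
G1 X152.638 Y158.194 F4051
G1 X77.008 Y158.194 F4051
G1 X77.008 Y180.063 F4051
M5
G0 X0.000 Y0.000

1 u = 1 mm; y_m = 276.008 − y.

[1] `<rect>` rectangle, #ff0000→engrave S358 F4051: (52.324,252.389) → (159.831,252.389) → (159.831,195.884) → (52.324,195.884) → (52.324,252.389) (closed)

[2] `<path>` cubic bezier, #ff0000→engrave S358 F4051: (182.247,81.917) → (190.662,82.747) → (191.097,94.300) → (187.711,110.552) → (184.661,125.482) → (186.106,133.067)

[3] `<polygon>` rectangle, #ff0000→engrave S358 F4051: (77.008,180.063) → (152.638,180.063) → (152.638,158.194) → (77.008,158.194) → (77.008,180.063) (closed)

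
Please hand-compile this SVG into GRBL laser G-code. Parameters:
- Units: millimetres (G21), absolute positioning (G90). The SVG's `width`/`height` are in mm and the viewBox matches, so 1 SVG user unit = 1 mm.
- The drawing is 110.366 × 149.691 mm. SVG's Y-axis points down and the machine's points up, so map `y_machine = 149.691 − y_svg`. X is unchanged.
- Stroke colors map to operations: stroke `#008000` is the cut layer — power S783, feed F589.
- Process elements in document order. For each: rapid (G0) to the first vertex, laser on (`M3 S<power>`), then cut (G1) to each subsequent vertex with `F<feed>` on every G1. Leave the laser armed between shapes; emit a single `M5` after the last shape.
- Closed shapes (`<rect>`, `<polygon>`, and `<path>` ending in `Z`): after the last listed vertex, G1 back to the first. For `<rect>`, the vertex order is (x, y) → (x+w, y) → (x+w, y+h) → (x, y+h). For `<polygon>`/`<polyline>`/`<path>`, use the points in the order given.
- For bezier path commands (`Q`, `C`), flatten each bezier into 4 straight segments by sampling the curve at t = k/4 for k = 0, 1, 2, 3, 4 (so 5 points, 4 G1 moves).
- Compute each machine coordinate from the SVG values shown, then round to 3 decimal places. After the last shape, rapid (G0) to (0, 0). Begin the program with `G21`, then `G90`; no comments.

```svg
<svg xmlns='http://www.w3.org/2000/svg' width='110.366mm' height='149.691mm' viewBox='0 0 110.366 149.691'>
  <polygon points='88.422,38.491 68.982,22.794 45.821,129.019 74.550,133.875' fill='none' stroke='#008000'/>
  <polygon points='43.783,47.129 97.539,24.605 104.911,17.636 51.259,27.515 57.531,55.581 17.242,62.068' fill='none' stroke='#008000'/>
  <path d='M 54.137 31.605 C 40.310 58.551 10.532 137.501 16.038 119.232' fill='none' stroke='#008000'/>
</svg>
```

G21
G90
G0 X88.422 Y111.200
M3 S783
G1 X68.982 Y126.897 F589
G1 X45.821 Y20.672 F589
G1 X74.550 Y15.816 F589
G1 X88.422 Y111.200 F589
G0 X43.783 Y102.562
M3 S783
G1 X97.539 Y125.086 F589
G1 X104.911 Y132.055 F589
G1 X51.259 Y122.176 F589
G1 X57.531 Y94.110 F589
G1 X17.242 Y87.623 F589
G1 X43.783 Y102.562 F589
G0 X54.137 Y118.086
M3 S783
G1 X41.576 Y90.457 F589
G1 X27.838 Y57.317 F589
G1 X17.724 Y32.654 F589
G1 X16.038 Y30.459 F589
M5
G0 X0.000 Y0.000

1 u = 1 mm; y_m = 149.691 − y.

[1] `<polygon>` closed polygon, #008000→cut S783 F589: (88.422,111.200) → (68.982,126.897) → (45.821,20.672) → (74.550,15.816) → (88.422,111.200) (closed)

[2] `<polygon>` closed polygon, #008000→cut S783 F589: (43.783,102.562) → (97.539,125.086) → (104.911,132.055) → (51.259,122.176) → (57.531,94.110) → (17.242,87.623) → (43.783,102.562) (closed)

[3] `<path>` cubic bezier, #008000→cut S783 F589: (54.137,118.086) → (41.576,90.457) → (27.838,57.317) → (17.724,32.654) → (16.038,30.459)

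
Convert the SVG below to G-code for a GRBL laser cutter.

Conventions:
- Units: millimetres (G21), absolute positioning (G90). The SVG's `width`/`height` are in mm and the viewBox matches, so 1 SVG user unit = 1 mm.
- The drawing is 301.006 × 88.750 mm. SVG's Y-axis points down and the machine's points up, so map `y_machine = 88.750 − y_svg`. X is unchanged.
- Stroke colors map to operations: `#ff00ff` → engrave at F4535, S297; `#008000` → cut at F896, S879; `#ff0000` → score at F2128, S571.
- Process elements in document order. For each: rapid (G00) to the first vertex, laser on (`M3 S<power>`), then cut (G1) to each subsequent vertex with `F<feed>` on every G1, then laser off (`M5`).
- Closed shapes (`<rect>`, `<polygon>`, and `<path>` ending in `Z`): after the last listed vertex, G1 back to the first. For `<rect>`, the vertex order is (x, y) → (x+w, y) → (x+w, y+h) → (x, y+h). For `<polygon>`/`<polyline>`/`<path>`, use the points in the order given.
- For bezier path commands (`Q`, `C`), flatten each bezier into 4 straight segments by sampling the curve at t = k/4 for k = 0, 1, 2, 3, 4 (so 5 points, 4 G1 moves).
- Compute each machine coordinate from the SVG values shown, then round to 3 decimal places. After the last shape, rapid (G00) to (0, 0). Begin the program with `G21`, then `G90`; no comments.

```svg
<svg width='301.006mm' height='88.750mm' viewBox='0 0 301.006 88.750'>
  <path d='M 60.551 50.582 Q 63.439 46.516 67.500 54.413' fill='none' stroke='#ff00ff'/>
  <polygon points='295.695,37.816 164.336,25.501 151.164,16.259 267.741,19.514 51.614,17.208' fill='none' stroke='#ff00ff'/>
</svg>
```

viewBox `0 0 301.006 88.750` with mm width/height → 1 unit = 1 mm. Flip: y_m = 88.750 − y_svg.

**Shape 1** — `<path>` quadratic bezier, stroke `#ff00ff` → engrave (S297, F4535). Control points (SVG): P0=(60.551,50.582), P1=(63.439,46.516), P2=(67.500,54.413); sampled at t=k/4. Machine vertices: (60.551,38.168) → (62.068,39.453) → (63.732,39.243) → (65.543,37.538) → (67.500,34.337). Open path.

**Shape 2** — `<polygon>` closed polygon, stroke `#ff00ff` → engrave (S297, F4535). Machine vertices: (295.695,50.934) → (164.336,63.249) → (151.164,72.491) → (267.741,69.236) → (51.614,71.542) → (295.695,50.934). Closed: final G1 returns to the first vertex.

G21
G90
G00 X60.551 Y38.168
M3 S297
G1 X62.068 Y39.453 F4535
G1 X63.732 Y39.243 F4535
G1 X65.543 Y37.538 F4535
G1 X67.500 Y34.337 F4535
M5
G00 X295.695 Y50.934
M3 S297
G1 X164.336 Y63.249 F4535
G1 X151.164 Y72.491 F4535
G1 X267.741 Y69.236 F4535
G1 X51.614 Y71.542 F4535
G1 X295.695 Y50.934 F4535
M5
G00 X0.000 Y0.000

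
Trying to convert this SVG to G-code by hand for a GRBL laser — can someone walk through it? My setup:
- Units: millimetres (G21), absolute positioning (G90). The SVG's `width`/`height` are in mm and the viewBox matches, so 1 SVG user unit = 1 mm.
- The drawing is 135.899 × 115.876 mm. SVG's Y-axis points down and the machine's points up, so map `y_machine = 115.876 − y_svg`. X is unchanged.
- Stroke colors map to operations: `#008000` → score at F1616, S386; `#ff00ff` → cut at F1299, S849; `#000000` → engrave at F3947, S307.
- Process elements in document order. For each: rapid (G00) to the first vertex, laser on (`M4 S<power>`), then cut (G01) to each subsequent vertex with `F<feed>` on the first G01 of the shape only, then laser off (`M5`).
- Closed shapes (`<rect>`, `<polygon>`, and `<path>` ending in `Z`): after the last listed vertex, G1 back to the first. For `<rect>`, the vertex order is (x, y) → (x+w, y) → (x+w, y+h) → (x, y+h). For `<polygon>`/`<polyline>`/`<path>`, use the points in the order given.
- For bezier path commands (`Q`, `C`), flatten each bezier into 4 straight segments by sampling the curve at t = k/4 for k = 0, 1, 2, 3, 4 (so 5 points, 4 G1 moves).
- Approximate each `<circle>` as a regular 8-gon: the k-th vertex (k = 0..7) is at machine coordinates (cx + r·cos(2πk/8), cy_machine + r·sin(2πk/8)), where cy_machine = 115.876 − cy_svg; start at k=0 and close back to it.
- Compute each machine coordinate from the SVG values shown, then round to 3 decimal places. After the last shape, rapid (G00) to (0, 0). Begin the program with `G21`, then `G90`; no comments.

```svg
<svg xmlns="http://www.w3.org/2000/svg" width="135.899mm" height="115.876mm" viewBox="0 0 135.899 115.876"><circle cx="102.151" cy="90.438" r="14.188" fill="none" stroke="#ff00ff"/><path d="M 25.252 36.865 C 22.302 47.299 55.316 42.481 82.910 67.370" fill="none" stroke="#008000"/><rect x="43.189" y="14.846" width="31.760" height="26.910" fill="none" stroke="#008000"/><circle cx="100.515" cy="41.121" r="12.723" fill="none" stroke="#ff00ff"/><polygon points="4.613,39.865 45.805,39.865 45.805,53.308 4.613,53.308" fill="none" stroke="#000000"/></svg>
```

G21
G90
G00 X116.339 Y25.438
M4 S849
G01 X112.183 Y35.470 F1299
G01 X102.151 Y39.626
G01 X92.119 Y35.470
G01 X87.963 Y25.438
G01 X92.119 Y15.406
G01 X102.151 Y11.250
G01 X112.183 Y15.406
G01 X116.339 Y25.438
M5
G00 X25.252 Y79.011
M4 S386
G01 X29.136 Y73.343 F1616
G01 X42.627 Y69.179
G01 X61.845 Y62.305
G01 X82.910 Y48.506
M5
G00 X43.189 Y101.030
M4 S386
G01 X74.949 Y101.030 F1616
G01 X74.949 Y74.120
G01 X43.189 Y74.120
G01 X43.189 Y101.030
M5
G00 X113.238 Y74.755
M4 S849
G01 X109.512 Y83.752 F1299
G01 X100.515 Y87.478
G01 X91.518 Y83.752
G01 X87.792 Y74.755
G01 X91.518 Y65.758
G01 X100.515 Y62.032
G01 X109.512 Y65.758
G01 X113.238 Y74.755
M5
G00 X4.613 Y76.011
M4 S307
G01 X45.805 Y76.011 F3947
G01 X45.805 Y62.568
G01 X4.613 Y62.568
G01 X4.613 Y76.011
M5
G00 X0.000 Y0.000

Since the viewBox matches the mm dimensions, user units are millimetres directly. The only transform is the Y-flip y_m = 115.876 − y_svg.

Shape 1 is a circle drawn with `<circle>`. Its stroke #ff00ff means cut at S849, F1299. After flipping Y the toolpath is (116.339,25.438) → (112.183,35.470) → (102.151,39.626) → (92.119,35.470) → (87.963,25.438) → (92.119,15.406) → (102.151,11.250) → (112.183,15.406) → (116.339,25.438), returning to the start.

Shape 2 is a cubic bezier drawn with `<path>`. Its stroke #008000 means score at S386, F1616. After flipping Y the toolpath is (25.252,79.011) → (29.136,73.343) → (42.627,69.179) → (61.845,62.305) → (82.910,48.506).

Shape 3 is a rectangle drawn with `<rect>`. Its stroke #008000 means score at S386, F1616. After flipping Y the toolpath is (43.189,101.030) → (74.949,101.030) → (74.949,74.120) → (43.189,74.120) → (43.189,101.030), returning to the start.

Shape 4 is a circle drawn with `<circle>`. Its stroke #ff00ff means cut at S849, F1299. After flipping Y the toolpath is (113.238,74.755) → (109.512,83.752) → (100.515,87.478) → (91.518,83.752) → (87.792,74.755) → (91.518,65.758) → (100.515,62.032) → (109.512,65.758) → (113.238,74.755), returning to the start.

Shape 5 is a rectangle drawn with `<polygon>`. Its stroke #000000 means engrave at S307, F3947. After flipping Y the toolpath is (4.613,76.011) → (45.805,76.011) → (45.805,62.568) → (4.613,62.568) → (4.613,76.011), returning to the start.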